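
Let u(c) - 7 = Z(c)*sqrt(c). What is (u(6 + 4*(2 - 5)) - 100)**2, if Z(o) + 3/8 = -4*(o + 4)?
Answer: 265605/32 - 5673*I*sqrt(6)/4 ≈ 8300.2 - 3474.0*I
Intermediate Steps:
Z(o) = -131/8 - 4*o (Z(o) = -3/8 - 4*(o + 4) = -3/8 - 4*(4 + o) = -3/8 + (-16 - 4*o) = -131/8 - 4*o)
u(c) = 7 + sqrt(c)*(-131/8 - 4*c) (u(c) = 7 + (-131/8 - 4*c)*sqrt(c) = 7 + sqrt(c)*(-131/8 - 4*c))
(u(6 + 4*(2 - 5)) - 100)**2 = ((7 - sqrt(6 + 4*(2 - 5))*(131 + 32*(6 + 4*(2 - 5)))/8) - 100)**2 = ((7 - sqrt(6 + 4*(-3))*(131 + 32*(6 + 4*(-3)))/8) - 100)**2 = ((7 - sqrt(6 - 12)*(131 + 32*(6 - 12))/8) - 100)**2 = ((7 - sqrt(-6)*(131 + 32*(-6))/8) - 100)**2 = ((7 - I*sqrt(6)*(131 - 192)/8) - 100)**2 = ((7 - 1/8*I*sqrt(6)*(-61)) - 100)**2 = ((7 + 61*I*sqrt(6)/8) - 100)**2 = (-93 + 61*I*sqrt(6)/8)**2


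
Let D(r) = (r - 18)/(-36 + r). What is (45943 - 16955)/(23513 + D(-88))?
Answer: 1797256/1457859 ≈ 1.2328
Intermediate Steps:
D(r) = (-18 + r)/(-36 + r)
(45943 - 16955)/(23513 + D(-88)) = (45943 - 16955)/(23513 + (-18 - 88)/(-36 - 88)) = 28988/(23513 - 106/(-124)) = 28988/(23513 - 1/124*(-106)) = 28988/(23513 + 53/62) = 28988/(1457859/62) = 28988*(62/1457859) = 1797256/1457859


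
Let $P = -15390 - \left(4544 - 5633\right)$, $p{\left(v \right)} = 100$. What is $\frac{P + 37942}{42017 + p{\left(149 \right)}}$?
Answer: $\frac{23641}{42117} \approx 0.56132$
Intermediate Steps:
$P = -14301$ ($P = -15390 - \left(4544 - 5633\right) = -15390 - -1089 = -15390 + 1089 = -14301$)
$\frac{P + 37942}{42017 + p{\left(149 \right)}} = \frac{-14301 + 37942}{42017 + 100} = \frac{23641}{42117}$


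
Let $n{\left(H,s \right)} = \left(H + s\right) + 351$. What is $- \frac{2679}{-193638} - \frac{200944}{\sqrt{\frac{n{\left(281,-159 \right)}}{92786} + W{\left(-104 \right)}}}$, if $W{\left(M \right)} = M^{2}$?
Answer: $\frac{893}{64546} - \frac{200944 \sqrt{93117603153314}}{1003573849} \approx -1932.1$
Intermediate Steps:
$n{\left(H,s \right)} = 351 + H + s$
$- \frac{2679}{-193638} - \frac{200944}{\sqrt{\frac{n{\left(281,-159 \right)}}{92786} + W{\left(-104 \right)}}} = - \frac{2679}{-193638} - \frac{200944}{\sqrt{\frac{351 + 281 - 159}{92786} + \left(-104\right)^{2}}} = \left(-2679\right) \left(- \frac{1}{193638}\right) - \frac{200944}{\sqrt{473 \cdot \frac{1}{92786} + 10816}} = \frac{893}{64546} - \frac{200944}{\sqrt{\frac{473}{92786} + 10816}} = \frac{893}{64546} - \frac{200944}{\sqrt{\frac{1003573849}{92786}}} = \frac{893}{64546} - \frac{200944}{\frac{1}{92786} \sqrt{93117603153314}} = \frac{893}{64546} - 200944 \frac{\sqrt{93117603153314}}{1003573849} = \frac{893}{64546} - \frac{200944 \sqrt{93117603153314}}{1003573849}$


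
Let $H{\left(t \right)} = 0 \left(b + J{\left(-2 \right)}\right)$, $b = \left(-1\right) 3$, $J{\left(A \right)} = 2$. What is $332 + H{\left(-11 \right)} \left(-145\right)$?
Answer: $332$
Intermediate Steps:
$b = -3$
$H{\left(t \right)} = 0$ ($H{\left(t \right)} = 0 \left(-3 + 2\right) = 0 \left(-1\right) = 0$)
$332 + H{\left(-11 \right)} \left(-145\right) = 332 + 0 \left(-145\right) = 332 + 0 = 332$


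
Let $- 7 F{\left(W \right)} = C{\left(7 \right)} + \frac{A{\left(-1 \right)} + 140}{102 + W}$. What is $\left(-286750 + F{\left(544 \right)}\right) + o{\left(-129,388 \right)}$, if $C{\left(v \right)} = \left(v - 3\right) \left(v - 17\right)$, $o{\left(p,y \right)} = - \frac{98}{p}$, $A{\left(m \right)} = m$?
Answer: $- \frac{167268412915}{583338} \approx -2.8674 \cdot 10^{5}$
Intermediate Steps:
$C{\left(v \right)} = \left(-17 + v\right) \left(-3 + v\right)$ ($C{\left(v \right)} = \left(-3 + v\right) \left(-17 + v\right) = \left(-17 + v\right) \left(-3 + v\right)$)
$F{\left(W \right)} = \frac{40}{7} - \frac{139}{7 \left(102 + W\right)}$ ($F{\left(W \right)} = - \frac{\left(51 + 7^{2} - 140\right) + \frac{-1 + 140}{102 + W}}{7} = - \frac{\left(51 + 49 - 140\right) + \frac{139}{102 + W}}{7} = - \frac{-40 + \frac{139}{102 + W}}{7} = \frac{40}{7} - \frac{139}{7 \left(102 + W\right)}$)
$\left(-286750 + F{\left(544 \right)}\right) + o{\left(-129,388 \right)} = \left(-286750 + \frac{3941 + 40 \cdot 544}{7 \left(102 + 544\right)}\right) - \frac{98}{-129} = \left(-286750 + \frac{3941 + 21760}{7 \cdot 646}\right) - - \frac{98}{129} = \left(-286750 + \frac{1}{7} \cdot \frac{1}{646} \cdot 25701\right) + \frac{98}{129} = \left(-286750 + \frac{25701}{4522}\right) + \frac{98}{129} = - \frac{1296657799}{4522} + \frac{98}{129} = - \frac{167268412915}{583338}$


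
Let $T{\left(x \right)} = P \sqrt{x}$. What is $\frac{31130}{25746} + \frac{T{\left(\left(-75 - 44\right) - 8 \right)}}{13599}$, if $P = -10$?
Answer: $\frac{15565}{12873} - \frac{10 i \sqrt{127}}{13599} \approx 1.2091 - 0.008287 i$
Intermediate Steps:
$T{\left(x \right)} = - 10 \sqrt{x}$
$\frac{31130}{25746} + \frac{T{\left(\left(-75 - 44\right) - 8 \right)}}{13599} = \frac{31130}{25746} + \frac{\left(-10\right) \sqrt{\left(-75 - 44\right) - 8}}{13599} = 31130 \cdot \frac{1}{25746} + - 10 \sqrt{-119 - 8} \cdot \frac{1}{13599} = \frac{15565}{12873} + - 10 \sqrt{-127} \cdot \frac{1}{13599} = \frac{15565}{12873} + - 10 i \sqrt{127} \cdot \frac{1}{13599} = \frac{15565}{12873} - \frac{10 i \sqrt{127}}{13599}$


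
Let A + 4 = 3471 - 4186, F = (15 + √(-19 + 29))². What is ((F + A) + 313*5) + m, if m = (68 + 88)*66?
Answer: 11377 + 30*√10 ≈ 11472.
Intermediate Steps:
F = (15 + √10)² ≈ 329.87
A = -719 (A = -4 + (3471 - 4186) = -4 - 715 = -719)
m = 10296 (m = 156*66 = 10296)
((F + A) + 313*5) + m = (((15 + √10)² - 719) + 313*5) + 10296 = ((-719 + (15 + √10)²) + 1565) + 10296 = (846 + (15 + √10)²) + 10296 = 11142 + (15 + √10)²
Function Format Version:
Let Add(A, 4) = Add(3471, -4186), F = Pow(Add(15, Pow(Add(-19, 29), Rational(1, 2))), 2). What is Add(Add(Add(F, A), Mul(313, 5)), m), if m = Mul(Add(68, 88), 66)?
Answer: Add(11377, Mul(30, Pow(10, Rational(1, 2)))) ≈ 11472.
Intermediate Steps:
F = Pow(Add(15, Pow(10, Rational(1, 2))), 2) ≈ 329.87
A = -719 (A = Add(-4, Add(3471, -4186)) = Add(-4, -715) = -719)
m = 10296 (m = Mul(156, 66) = 10296)
Add(Add(Add(F, A), Mul(313, 5)), m) = Add(Add(Add(Pow(Add(15, Pow(10, Rational(1, 2))), 2), -719), Mul(313, 5)), 10296) = Add(Add(Add(-719, Pow(Add(15, Pow(10, Rational(1, 2))), 2)), 1565), 10296) = Add(Add(846, Pow(Add(15, Pow(10, Rational(1, 2))), 2)), 10296) = Add(11142, Pow(Add(15, Pow(10, Rational(1, 2))), 2))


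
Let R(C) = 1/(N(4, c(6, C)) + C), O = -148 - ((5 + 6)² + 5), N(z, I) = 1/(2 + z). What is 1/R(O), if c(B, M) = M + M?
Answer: -1643/6 ≈ -273.83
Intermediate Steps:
c(B, M) = 2*M
O = -274 (O = -148 - (11² + 5) = -148 - (121 + 5) = -148 - 1*126 = -148 - 126 = -274)
R(C) = 1/(⅙ + C) (R(C) = 1/(1/(2 + 4) + C) = 1/(1/6 + C) = 1/(⅙ + C))
1/R(O) = 1/(6/(1 + 6*(-274))) = 1/(6/(1 - 1644)) = 1/(6/(-1643)) = 1/(6*(-1/1643)) = 1/(-6/1643) = -1643/6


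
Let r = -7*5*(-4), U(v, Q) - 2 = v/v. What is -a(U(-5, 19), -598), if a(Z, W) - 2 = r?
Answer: -142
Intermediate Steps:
U(v, Q) = 3 (U(v, Q) = 2 + v/v = 2 + 1 = 3)
r = 140 (r = -35*(-4) = 140)
a(Z, W) = 142 (a(Z, W) = 2 + 140 = 142)
-a(U(-5, 19), -598) = -1*142 = -142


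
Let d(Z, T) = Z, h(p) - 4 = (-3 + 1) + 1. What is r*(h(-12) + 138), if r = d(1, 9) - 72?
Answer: -10011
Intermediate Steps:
h(p) = 3 (h(p) = 4 + ((-3 + 1) + 1) = 4 + (-2 + 1) = 4 - 1 = 3)
r = -71 (r = 1 - 72 = -71)
r*(h(-12) + 138) = -71*(3 + 138) = -71*141 = -10011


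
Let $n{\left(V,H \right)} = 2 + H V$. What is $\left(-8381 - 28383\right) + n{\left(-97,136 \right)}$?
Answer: $-49954$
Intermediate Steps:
$\left(-8381 - 28383\right) + n{\left(-97,136 \right)} = \left(-8381 - 28383\right) + \left(2 + 136 \left(-97\right)\right) = \left(-8381 - 28383\right) + \left(2 - 13192\right) = \left(-8381 - 28383\right) - 13190 = -36764 - 13190 = -49954$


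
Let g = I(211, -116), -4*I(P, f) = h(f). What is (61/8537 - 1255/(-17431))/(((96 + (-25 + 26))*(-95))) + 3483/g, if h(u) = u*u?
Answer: -251377498325841/242786933618380 ≈ -1.0354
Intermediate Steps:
h(u) = u**2
I(P, f) = -f**2/4
g = -3364 (g = -1/4*(-116)**2 = -1/4*13456 = -3364)
(61/8537 - 1255/(-17431))/(((96 + (-25 + 26))*(-95))) + 3483/g = (61/8537 - 1255/(-17431))/(((96 + (-25 + 26))*(-95))) + 3483/(-3364) = (61*(1/8537) - 1255*(-1/17431))/(((96 + 1)*(-95))) + 3483*(-1/3364) = (61/8537 + 1255/17431)/((97*(-95))) - 3483/3364 = (11777226/148808447)/(-9215) - 3483/3364 = (11777226/148808447)*(-1/9215) - 3483/3364 = -619854/72172096795 - 3483/3364 = -251377498325841/242786933618380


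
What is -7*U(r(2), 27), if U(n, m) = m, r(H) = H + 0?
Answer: -189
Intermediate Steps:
r(H) = H
-7*U(r(2), 27) = -7*27 = -189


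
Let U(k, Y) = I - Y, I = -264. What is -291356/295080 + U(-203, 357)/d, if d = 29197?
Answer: -2172491453/2153862690 ≈ -1.0086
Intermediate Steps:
U(k, Y) = -264 - Y
-291356/295080 + U(-203, 357)/d = -291356/295080 + (-264 - 1*357)/29197 = -291356*1/295080 + (-264 - 357)*(1/29197) = -72839/73770 - 621*1/29197 = -72839/73770 - 621/29197 = -2172491453/2153862690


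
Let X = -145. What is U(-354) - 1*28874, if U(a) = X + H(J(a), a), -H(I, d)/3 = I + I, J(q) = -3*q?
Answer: -35391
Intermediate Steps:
H(I, d) = -6*I (H(I, d) = -3*(I + I) = -6*I)
U(a) = -145 + 18*a (U(a) = -145 - (-18)*a = -145 + 18*a)
U(-354) - 1*28874 = (-145 + 18*(-354)) - 1*28874 = (-145 - 6372) - 28874 = -6517 - 28874 = -35391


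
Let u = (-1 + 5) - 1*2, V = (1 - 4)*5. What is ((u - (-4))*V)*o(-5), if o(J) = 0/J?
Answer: 0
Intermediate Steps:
V = -15 (V = -3*5 = -15)
o(J) = 0
u = 2 (u = 4 - 2 = 2)
((u - (-4))*V)*o(-5) = ((2 - (-4))*(-15))*0 = ((2 - 1*(-4))*(-15))*0 = ((2 + 4)*(-15))*0 = (6*(-15))*0 = -90*0 = 0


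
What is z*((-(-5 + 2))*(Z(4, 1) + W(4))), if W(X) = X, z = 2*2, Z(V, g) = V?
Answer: 96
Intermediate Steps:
z = 4
z*((-(-5 + 2))*(Z(4, 1) + W(4))) = 4*((-(-5 + 2))*(4 + 4)) = 4*(-1*(-3)*8) = 4*(3*8) = 4*24 = 96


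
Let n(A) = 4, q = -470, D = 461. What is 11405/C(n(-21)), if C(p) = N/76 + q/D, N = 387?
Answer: 399585580/142687 ≈ 2800.4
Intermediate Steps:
C(p) = 142687/35036 (C(p) = 387/76 - 470/461 = 142687/35036)
11405/C(n(-21)) = 11405/(142687/35036) = 11405*(35036/142687) = 399585580/142687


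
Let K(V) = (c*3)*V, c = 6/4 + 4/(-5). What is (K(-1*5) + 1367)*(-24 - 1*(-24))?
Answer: 0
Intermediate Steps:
c = 7/10 (c = 6*(¼) + 4*(-⅕) = 3/2 - ⅘ = 7/10 ≈ 0.70000)
K(V) = 21*V/10 (K(V) = ((7/10)*3)*V = 21*V/10)
(K(-1*5) + 1367)*(-24 - 1*(-24)) = (21*(-1*5)/10 + 1367)*(-24 - 1*(-24)) = ((21/10)*(-5) + 1367)*(-24 + 24) = (-21/2 + 1367)*0 = (2713/2)*0 = 0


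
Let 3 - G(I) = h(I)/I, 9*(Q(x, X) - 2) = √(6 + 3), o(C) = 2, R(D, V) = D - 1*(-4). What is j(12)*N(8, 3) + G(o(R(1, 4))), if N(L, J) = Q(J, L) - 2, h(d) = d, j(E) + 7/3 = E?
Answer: 47/9 ≈ 5.2222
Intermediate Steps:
j(E) = -7/3 + E
R(D, V) = 4 + D (R(D, V) = D + 4 = 4 + D)
Q(x, X) = 7/3 (Q(x, X) = 2 + √(6 + 3)/9 = 2 + √9/9 = 2 + (⅑)*3 = 2 + ⅓ = 7/3)
N(L, J) = ⅓ (N(L, J) = 7/3 - 2 = ⅓)
G(I) = 2 (G(I) = 3 - I/I = 3 - 1*1 = 3 - 1 = 2)
j(12)*N(8, 3) + G(o(R(1, 4))) = (-7/3 + 12)*(⅓) + 2 = (29/3)*(⅓) + 2 = 29/9 + 2 = 47/9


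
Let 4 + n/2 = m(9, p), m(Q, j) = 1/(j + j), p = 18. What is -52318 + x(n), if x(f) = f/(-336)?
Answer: -316419121/6048 ≈ -52318.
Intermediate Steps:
m(Q, j) = 1/(2*j)
n = -143/18 (n = -8 + 2*((1/2)/18) = -8 + 2*((1/2)*(1/18)) = -8 + 2*(1/36) = -8 + 1/18 = -143/18 ≈ -7.9444)
x(f) = -f/336 (x(f) = f*(-1/336) = -f/336)
-52318 + x(n) = -52318 - 1/336*(-143/18) = -52318 + 143/6048 = -316419121/6048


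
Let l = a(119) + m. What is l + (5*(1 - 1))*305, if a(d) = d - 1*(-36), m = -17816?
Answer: -17661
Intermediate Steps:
a(d) = 36 + d (a(d) = d + 36 = 36 + d)
l = -17661 (l = (36 + 119) - 17816 = 155 - 17816 = -17661)
l + (5*(1 - 1))*305 = -17661 + (5*(1 - 1))*305 = -17661 + (5*0)*305 = -17661 + 0*305 = -17661 + 0 = -17661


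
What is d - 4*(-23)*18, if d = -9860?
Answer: -8204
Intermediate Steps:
d - 4*(-23)*18 = -9860 - 4*(-23)*18 = -9860 + 92*18 = -9860 + 1656 = -8204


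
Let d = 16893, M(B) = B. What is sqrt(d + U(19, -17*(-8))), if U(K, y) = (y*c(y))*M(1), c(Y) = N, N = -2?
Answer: sqrt(16621) ≈ 128.92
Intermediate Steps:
c(Y) = -2
U(K, y) = -2*y (U(K, y) = (y*(-2))*1 = -2*y*1 = -2*y)
sqrt(d + U(19, -17*(-8))) = sqrt(16893 - (-34)*(-8)) = sqrt(16893 - 2*136) = sqrt(16893 - 272) = sqrt(16621)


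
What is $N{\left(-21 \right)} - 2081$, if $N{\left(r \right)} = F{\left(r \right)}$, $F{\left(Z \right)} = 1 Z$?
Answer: $-2102$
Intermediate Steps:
$F{\left(Z \right)} = Z$
$N{\left(r \right)} = r$
$N{\left(-21 \right)} - 2081 = -21 - 2081 = -2102$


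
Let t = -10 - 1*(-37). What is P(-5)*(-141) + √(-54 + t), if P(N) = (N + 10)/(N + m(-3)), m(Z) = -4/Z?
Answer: 2115/11 + 3*I*√3 ≈ 192.27 + 5.1962*I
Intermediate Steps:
P(N) = (10 + N)/(4/3 + N) (P(N) = (N + 10)/(N - 4/(-3)) = (10 + N)/(N - 4*(-⅓)) = (10 + N)/(N + 4/3) = (10 + N)/(4/3 + N))
t = 27 (t = -10 + 37 = 27)
P(-5)*(-141) + √(-54 + t) = (3*(10 - 5)/(4 + 3*(-5)))*(-141) + √(-54 + 27) = (3*5/(4 - 15))*(-141) + √(-27) = (3*5/(-11))*(-141) + 3*I*√3 = (3*(-1/11)*5)*(-141) + 3*I*√3 = -15/11*(-141) + 3*I*√3 = 2115/11 + 3*I*√3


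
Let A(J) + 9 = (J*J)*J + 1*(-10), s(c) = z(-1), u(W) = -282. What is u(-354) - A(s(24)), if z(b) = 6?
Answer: -479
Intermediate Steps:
s(c) = 6
A(J) = -19 + J³ (A(J) = -9 + ((J*J)*J + 1*(-10)) = -9 + (J²*J - 10) = -9 + (J³ - 10) = -9 + (-10 + J³) = -19 + J³)
u(-354) - A(s(24)) = -282 - (-19 + 6³) = -282 - (-19 + 216) = -282 - 1*197 = -282 - 197 = -479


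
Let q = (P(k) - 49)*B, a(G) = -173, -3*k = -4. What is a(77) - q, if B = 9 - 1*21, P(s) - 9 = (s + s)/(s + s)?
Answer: -641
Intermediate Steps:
k = 4/3 (k = -⅓*(-4) = 4/3 ≈ 1.3333)
P(s) = 10 (P(s) = 9 + (s + s)/(s + s) = 9 + (2*s)/((2*s)) = 9 + (2*s)*(1/(2*s)) = 9 + 1 = 10)
B = -12 (B = 9 - 21 = -12)
q = 468 (q = (10 - 49)*(-12) = -39*(-12) = 468)
a(77) - q = -173 - 1*468 = -173 - 468 = -641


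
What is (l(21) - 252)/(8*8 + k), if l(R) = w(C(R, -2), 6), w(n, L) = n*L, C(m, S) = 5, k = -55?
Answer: -74/3 ≈ -24.667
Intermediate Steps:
w(n, L) = L*n
l(R) = 30 (l(R) = 6*5 = 30)
(l(21) - 252)/(8*8 + k) = (30 - 252)/(8*8 - 55) = -222/(64 - 55) = -222/9 = -222*⅑ = -74/3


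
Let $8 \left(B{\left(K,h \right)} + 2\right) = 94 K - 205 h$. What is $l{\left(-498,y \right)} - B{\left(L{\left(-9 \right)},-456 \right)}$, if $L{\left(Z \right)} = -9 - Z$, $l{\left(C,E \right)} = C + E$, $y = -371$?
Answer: $-12552$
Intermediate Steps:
$B{\left(K,h \right)} = -2 - \frac{205 h}{8} + \frac{47 K}{4}$ ($B{\left(K,h \right)} = -2 + \frac{94 K - 205 h}{8} = -2 + \frac{- 205 h + 94 K}{8} = -2 + \left(- \frac{205 h}{8} + \frac{47 K}{4}\right) = -2 - \frac{205 h}{8} + \frac{47 K}{4}$)
$l{\left(-498,y \right)} - B{\left(L{\left(-9 \right)},-456 \right)} = \left(-498 - 371\right) - \left(-2 - -11685 + \frac{47 \left(-9 - -9\right)}{4}\right) = -869 - \left(-2 + 11685 + \frac{47 \left(-9 + 9\right)}{4}\right) = -869 - \left(-2 + 11685 + \frac{47}{4} \cdot 0\right) = -869 - \left(-2 + 11685 + 0\right) = -869 - 11683 = -12552$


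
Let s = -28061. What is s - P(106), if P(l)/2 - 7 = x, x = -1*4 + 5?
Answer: -28077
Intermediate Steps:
x = 1 (x = -4 + 5 = 1)
P(l) = 16 (P(l) = 14 + 2*1 = 14 + 2 = 16)
s - P(106) = -28061 - 1*16 = -28061 - 16 = -28077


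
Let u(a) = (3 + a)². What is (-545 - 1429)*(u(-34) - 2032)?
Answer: 2114154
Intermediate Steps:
(-545 - 1429)*(u(-34) - 2032) = (-545 - 1429)*((3 - 34)² - 2032) = -1974*((-31)² - 2032) = -1974*(961 - 2032) = -1974*(-1071) = 2114154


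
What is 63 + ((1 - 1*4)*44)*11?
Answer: -1389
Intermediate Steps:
63 + ((1 - 1*4)*44)*11 = 63 + ((1 - 4)*44)*11 = 63 - 3*44*11 = 63 - 132*11 = 63 - 1452 = -1389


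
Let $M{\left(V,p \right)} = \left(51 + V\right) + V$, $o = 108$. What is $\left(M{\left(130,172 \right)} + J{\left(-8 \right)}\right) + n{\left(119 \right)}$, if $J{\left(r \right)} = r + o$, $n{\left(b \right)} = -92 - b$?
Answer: $200$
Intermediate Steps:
$J{\left(r \right)} = 108 + r$ ($J{\left(r \right)} = r + 108 = 108 + r$)
$M{\left(V,p \right)} = 51 + 2 V$
$\left(M{\left(130,172 \right)} + J{\left(-8 \right)}\right) + n{\left(119 \right)} = \left(\left(51 + 2 \cdot 130\right) + \left(108 - 8\right)\right) - 211 = \left(\left(51 + 260\right) + 100\right) - 211 = \left(311 + 100\right) - 211 = 411 - 211 = 200$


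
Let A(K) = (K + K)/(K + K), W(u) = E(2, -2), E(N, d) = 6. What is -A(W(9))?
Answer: -1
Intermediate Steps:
W(u) = 6
A(K) = 1 (A(K) = (2*K)/((2*K)) = (2*K)*(1/(2*K)) = 1)
-A(W(9)) = -1*1 = -1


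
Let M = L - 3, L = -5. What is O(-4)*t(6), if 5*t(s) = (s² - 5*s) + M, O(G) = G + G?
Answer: 16/5 ≈ 3.2000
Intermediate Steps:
M = -8 (M = -5 - 3 = -8)
O(G) = 2*G
t(s) = -8/5 - s + s²/5 (t(s) = ((s² - 5*s) - 8)/5 = (-8 + s² - 5*s)/5 = -8/5 - s + s²/5)
O(-4)*t(6) = (2*(-4))*(-8/5 - 1*6 + (⅕)*6²) = -8*(-8/5 - 6 + (⅕)*36) = -8*(-8/5 - 6 + 36/5) = -8*(-⅖) = 16/5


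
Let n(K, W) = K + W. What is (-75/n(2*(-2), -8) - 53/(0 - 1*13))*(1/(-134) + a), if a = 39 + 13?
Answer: 3741279/6968 ≈ 536.92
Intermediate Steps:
a = 52
(-75/n(2*(-2), -8) - 53/(0 - 1*13))*(1/(-134) + a) = (-75/(2*(-2) - 8) - 53/(0 - 1*13))*(1/(-134) + 52) = (-75/(-4 - 8) - 53/(0 - 13))*(-1/134 + 52) = (-75/(-12) - 53/(-13))*(6967/134) = (-75*(-1/12) - 53*(-1/13))*(6967/134) = (25/4 + 53/13)*(6967/134) = (537/52)*(6967/134) = 3741279/6968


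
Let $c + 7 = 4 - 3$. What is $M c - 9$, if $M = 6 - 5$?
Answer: $-15$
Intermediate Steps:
$M = 1$ ($M = 6 - 5 = 1$)
$c = -6$ ($c = -7 + \left(4 - 3\right) = -7 + 1 = -6$)
$M c - 9 = 1 \left(-6\right) - 9 = -6 - 9 = -15$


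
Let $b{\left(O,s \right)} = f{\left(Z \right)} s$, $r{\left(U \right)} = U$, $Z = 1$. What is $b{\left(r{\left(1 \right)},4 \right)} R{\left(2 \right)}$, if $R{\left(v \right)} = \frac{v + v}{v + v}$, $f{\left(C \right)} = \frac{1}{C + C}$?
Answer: $2$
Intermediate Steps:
$f{\left(C \right)} = \frac{1}{2 C}$
$R{\left(v \right)} = 1$ ($R{\left(v \right)} = \frac{2 v}{2 v} = 2 v \frac{1}{2 v} = 1$)
$b{\left(O,s \right)} = \frac{s}{2}$ ($b{\left(O,s \right)} = \frac{1}{2 \cdot 1} s = \frac{1}{2} \cdot 1 s = \frac{s}{2}$)
$b{\left(r{\left(1 \right)},4 \right)} R{\left(2 \right)} = \frac{1}{2} \cdot 4 \cdot 1 = 2 \cdot 1 = 2$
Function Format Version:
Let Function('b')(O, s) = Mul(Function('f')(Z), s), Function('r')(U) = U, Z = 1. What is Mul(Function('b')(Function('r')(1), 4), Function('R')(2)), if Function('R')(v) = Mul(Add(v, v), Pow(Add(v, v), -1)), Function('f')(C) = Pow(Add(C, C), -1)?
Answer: 2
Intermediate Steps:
Function('f')(C) = Mul(Rational(1, 2), Pow(C, -1)) (Function('f')(C) = Pow(Mul(2, C), -1) = Mul(Rational(1, 2), Pow(C, -1)))
Function('R')(v) = 1 (Function('R')(v) = Mul(Mul(2, v), Pow(Mul(2, v), -1)) = Mul(Mul(2, v), Mul(Rational(1, 2), Pow(v, -1))) = 1)
Function('b')(O, s) = Mul(Rational(1, 2), s) (Function('b')(O, s) = Mul(Mul(Rational(1, 2), Pow(1, -1)), s) = Mul(Mul(Rational(1, 2), 1), s) = Mul(Rational(1, 2), s))
Mul(Function('b')(Function('r')(1), 4), Function('R')(2)) = Mul(Mul(Rational(1, 2), 4), 1) = Mul(2, 1) = 2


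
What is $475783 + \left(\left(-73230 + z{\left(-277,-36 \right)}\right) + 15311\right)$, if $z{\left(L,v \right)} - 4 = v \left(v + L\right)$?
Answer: $429136$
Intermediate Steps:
$z{\left(L,v \right)} = 4 + v \left(L + v\right)$ ($z{\left(L,v \right)} = 4 + v \left(v + L\right) = 4 + v \left(L + v\right)$)
$475783 + \left(\left(-73230 + z{\left(-277,-36 \right)}\right) + 15311\right) = 475783 + \left(\left(-73230 + \left(4 + \left(-36\right)^{2} - -9972\right)\right) + 15311\right) = 475783 + \left(\left(-73230 + \left(4 + 1296 + 9972\right)\right) + 15311\right) = 475783 + \left(\left(-73230 + 11272\right) + 15311\right) = 475783 + \left(-61958 + 15311\right) = 475783 - 46647 = 429136$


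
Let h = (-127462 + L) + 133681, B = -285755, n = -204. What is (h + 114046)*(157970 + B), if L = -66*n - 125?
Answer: -17072587140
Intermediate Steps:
L = 13339 (L = -66*(-204) - 125 = 13464 - 125 = 13339)
h = 19558 (h = (-127462 + 13339) + 133681 = -114123 + 133681 = 19558)
(h + 114046)*(157970 + B) = (19558 + 114046)*(157970 - 285755) = 133604*(-127785) = -17072587140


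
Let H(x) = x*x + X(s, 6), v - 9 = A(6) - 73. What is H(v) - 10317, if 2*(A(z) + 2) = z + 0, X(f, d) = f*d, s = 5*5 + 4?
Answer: -6174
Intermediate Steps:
s = 29 (s = 25 + 4 = 29)
X(f, d) = d*f
A(z) = -2 + z/2 (A(z) = -2 + (z + 0)/2 = -2 + z/2)
v = -63 (v = 9 + ((-2 + (1/2)*6) - 73) = 9 + ((-2 + 3) - 73) = 9 + (1 - 73) = 9 - 72 = -63)
H(x) = 174 + x**2 (H(x) = x*x + 6*29 = x**2 + 174 = 174 + x**2)
H(v) - 10317 = (174 + (-63)**2) - 10317 = (174 + 3969) - 10317 = 4143 - 10317 = -6174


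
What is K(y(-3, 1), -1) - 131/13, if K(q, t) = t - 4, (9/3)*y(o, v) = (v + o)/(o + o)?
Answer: -196/13 ≈ -15.077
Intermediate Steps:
y(o, v) = (o + v)/(6*o) (y(o, v) = ((v + o)/(o + o))/3 = ((o + v)/((2*o)))/3 = ((o + v)*(1/(2*o)))/3 = ((o + v)/(2*o))/3 = (o + v)/(6*o))
K(q, t) = -4 + t
K(y(-3, 1), -1) - 131/13 = (-4 - 1) - 131/13 = -5 - 131*1/13 = -5 - 131/13 = -196/13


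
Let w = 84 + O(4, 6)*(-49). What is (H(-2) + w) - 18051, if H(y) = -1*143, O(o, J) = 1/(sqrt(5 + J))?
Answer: -18110 - 49*sqrt(11)/11 ≈ -18125.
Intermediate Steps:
O(o, J) = 1/sqrt(5 + J)
w = 84 - 49*sqrt(11)/11 (w = 84 - 49/sqrt(5 + 6) = 84 - 49/sqrt(11) = 84 + (sqrt(11)/11)*(-49) = 84 - 49*sqrt(11)/11 ≈ 69.226)
H(y) = -143
(H(-2) + w) - 18051 = (-143 + (84 - 49*sqrt(11)/11)) - 18051 = (-59 - 49*sqrt(11)/11) - 18051 = -18110 - 49*sqrt(11)/11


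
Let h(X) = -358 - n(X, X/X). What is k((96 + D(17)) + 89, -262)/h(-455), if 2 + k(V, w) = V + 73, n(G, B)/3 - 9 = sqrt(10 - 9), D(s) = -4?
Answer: -63/97 ≈ -0.64948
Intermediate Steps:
n(G, B) = 30 (n(G, B) = 27 + 3*sqrt(10 - 9) = 27 + 3*sqrt(1) = 27 + 3*1 = 27 + 3 = 30)
k(V, w) = 71 + V (k(V, w) = -2 + (V + 73) = -2 + (73 + V) = 71 + V)
h(X) = -388 (h(X) = -358 - 1*30 = -358 - 30 = -388)
k((96 + D(17)) + 89, -262)/h(-455) = (71 + ((96 - 4) + 89))/(-388) = (71 + (92 + 89))*(-1/388) = (71 + 181)*(-1/388) = 252*(-1/388) = -63/97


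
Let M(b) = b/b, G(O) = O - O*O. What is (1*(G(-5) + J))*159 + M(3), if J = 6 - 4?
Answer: -4451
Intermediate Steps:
G(O) = O - O²
M(b) = 1
J = 2
(1*(G(-5) + J))*159 + M(3) = (1*(-5*(1 - 1*(-5)) + 2))*159 + 1 = (1*(-5*(1 + 5) + 2))*159 + 1 = (1*(-5*6 + 2))*159 + 1 = (1*(-30 + 2))*159 + 1 = (1*(-28))*159 + 1 = -28*159 + 1 = -4452 + 1 = -4451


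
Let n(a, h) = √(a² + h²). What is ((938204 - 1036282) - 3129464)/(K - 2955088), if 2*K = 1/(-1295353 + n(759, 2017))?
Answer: 64014355970458532082238028/58610563443033451448307521 - 6455084*√4644370/58610563443033451448307521 ≈ 1.0922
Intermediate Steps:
K = 1/(2*(-1295353 + √4644370)) (K = 1/(2*(-1295353 + √(759² + 2017²))) = 1/(2*(-1295353 + √(576081 + 4068289))) = 1/(2*(-1295353 + √4644370)) ≈ -3.8664e-7)
((938204 - 1036282) - 3129464)/(K - 2955088) = ((938204 - 1036282) - 3129464)/((-1295353/3355869500478 - √4644370/3355869500478) - 2955088) = (-98078 - 3129464)/(-9916889690429827417/3355869500478 - √4644370/3355869500478) = -3227542/(-9916889690429827417/3355869500478 - √4644370/3355869500478)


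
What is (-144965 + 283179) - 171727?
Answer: -33513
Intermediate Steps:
(-144965 + 283179) - 171727 = 138214 - 171727 = -33513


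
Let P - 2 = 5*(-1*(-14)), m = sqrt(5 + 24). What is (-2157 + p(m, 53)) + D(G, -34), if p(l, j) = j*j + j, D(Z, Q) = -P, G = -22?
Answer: 633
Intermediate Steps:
m = sqrt(29) ≈ 5.3852
P = 72 (P = 2 + 5*(-1*(-14)) = 2 + 5*14 = 2 + 70 = 72)
D(Z, Q) = -72 (D(Z, Q) = -1*72 = -72)
p(l, j) = j + j**2 (p(l, j) = j**2 + j = j + j**2)
(-2157 + p(m, 53)) + D(G, -34) = (-2157 + 53*(1 + 53)) - 72 = (-2157 + 53*54) - 72 = (-2157 + 2862) - 72 = 705 - 72 = 633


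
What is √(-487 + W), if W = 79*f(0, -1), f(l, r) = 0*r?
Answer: I*√487 ≈ 22.068*I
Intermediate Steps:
f(l, r) = 0
W = 0 (W = 79*0 = 0)
√(-487 + W) = √(-487 + 0) = √(-487) = I*√487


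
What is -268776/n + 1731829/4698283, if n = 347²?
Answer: -1054257913547/565715557747 ≈ -1.8636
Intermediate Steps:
n = 120409
-268776/n + 1731829/4698283 = -268776/120409 + 1731829/4698283 = -1054257913547/565715557747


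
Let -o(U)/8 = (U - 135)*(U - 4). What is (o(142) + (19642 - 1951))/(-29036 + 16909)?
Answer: -9963/12127 ≈ -0.82156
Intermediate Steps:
o(U) = -8*(-135 + U)*(-4 + U) (o(U) = -8*(U - 135)*(U - 4) = -8*(-135 + U)*(-4 + U))
(o(142) + (19642 - 1951))/(-29036 + 16909) = ((-4320 - 8*142² + 1112*142) + (19642 - 1951))/(-29036 + 16909) = ((-4320 - 8*20164 + 157904) + 17691)/(-12127) = ((-4320 - 161312 + 157904) + 17691)*(-1/12127) = (-7728 + 17691)*(-1/12127) = 9963*(-1/12127) = -9963/12127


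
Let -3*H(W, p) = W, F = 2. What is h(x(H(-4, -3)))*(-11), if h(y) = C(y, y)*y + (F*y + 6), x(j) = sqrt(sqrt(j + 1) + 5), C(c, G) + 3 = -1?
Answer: -66 + 22*sqrt(45 + 3*sqrt(21))/3 ≈ -9.7921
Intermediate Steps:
C(c, G) = -4 (C(c, G) = -3 - 1 = -4)
H(W, p) = -W/3
x(j) = sqrt(5 + sqrt(1 + j)) (x(j) = sqrt(sqrt(1 + j) + 5) = sqrt(5 + sqrt(1 + j)))
h(y) = 6 - 2*y (h(y) = -4*y + (2*y + 6) = -4*y + (6 + 2*y) = 6 - 2*y)
h(x(H(-4, -3)))*(-11) = (6 - 2*sqrt(5 + sqrt(1 - 1/3*(-4))))*(-11) = (6 - 2*sqrt(5 + sqrt(1 + 4/3)))*(-11) = (6 - 2*sqrt(5 + sqrt(7/3)))*(-11) = (6 - 2*sqrt(5 + sqrt(21)/3))*(-11) = -66 + 22*sqrt(5 + sqrt(21)/3)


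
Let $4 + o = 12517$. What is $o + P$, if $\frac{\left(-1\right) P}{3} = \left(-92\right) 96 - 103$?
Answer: $39318$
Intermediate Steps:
$o = 12513$ ($o = -4 + 12517 = 12513$)
$P = 26805$ ($P = - 3 \left(\left(-92\right) 96 - 103\right) = - 3 \left(-8832 - 103\right) = \left(-3\right) \left(-8935\right) = 26805$)
$o + P = 12513 + 26805 = 39318$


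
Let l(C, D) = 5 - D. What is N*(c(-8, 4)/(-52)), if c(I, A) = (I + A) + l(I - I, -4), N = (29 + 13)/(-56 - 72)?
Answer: 105/3328 ≈ 0.031550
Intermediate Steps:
N = -21/64 (N = 42/(-128) = 42*(-1/128) = -21/64 ≈ -0.32813)
c(I, A) = 9 + A + I (c(I, A) = (I + A) + (5 - 1*(-4)) = (A + I) + (5 + 4) = (A + I) + 9 = 9 + A + I)
N*(c(-8, 4)/(-52)) = -21*(9 + 4 - 8)/(64*(-52)) = -105*(-1)/(64*52) = -21/64*(-5/52) = 105/3328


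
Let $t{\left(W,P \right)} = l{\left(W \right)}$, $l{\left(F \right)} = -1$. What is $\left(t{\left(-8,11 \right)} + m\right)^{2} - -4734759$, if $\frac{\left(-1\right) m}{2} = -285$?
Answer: $5058520$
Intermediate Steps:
$m = 570$ ($m = \left(-2\right) \left(-285\right) = 570$)
$t{\left(W,P \right)} = -1$
$\left(t{\left(-8,11 \right)} + m\right)^{2} - -4734759 = \left(-1 + 570\right)^{2} - -4734759 = 569^{2} + 4734759 = 323761 + 4734759 = 5058520$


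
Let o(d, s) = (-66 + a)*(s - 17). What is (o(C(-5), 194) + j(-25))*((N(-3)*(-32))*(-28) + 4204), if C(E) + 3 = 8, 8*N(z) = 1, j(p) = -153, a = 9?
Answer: -44204472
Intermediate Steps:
N(z) = 1/8 (N(z) = (1/8)*1 = 1/8)
C(E) = 5 (C(E) = -3 + 8 = 5)
o(d, s) = 969 - 57*s (o(d, s) = (-66 + 9)*(s - 17) = -57*(-17 + s) = 969 - 57*s)
(o(C(-5), 194) + j(-25))*((N(-3)*(-32))*(-28) + 4204) = ((969 - 57*194) - 153)*(((1/8)*(-32))*(-28) + 4204) = ((969 - 11058) - 153)*(-4*(-28) + 4204) = (-10089 - 153)*(112 + 4204) = -10242*4316 = -44204472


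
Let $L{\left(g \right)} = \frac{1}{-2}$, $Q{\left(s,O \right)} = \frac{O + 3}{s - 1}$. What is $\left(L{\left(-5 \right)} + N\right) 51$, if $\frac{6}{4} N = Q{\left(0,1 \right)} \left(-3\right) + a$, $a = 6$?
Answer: $\frac{1173}{2} \approx 586.5$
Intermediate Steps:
$Q{\left(s,O \right)} = \frac{3 + O}{-1 + s}$
$L{\left(g \right)} = - \frac{1}{2}$
$N = 12$ ($N = \frac{2 \left(\frac{3 + 1}{-1 + 0} \left(-3\right) + 6\right)}{3} = \frac{2 \left(\frac{1}{-1} \cdot 4 \left(-3\right) + 6\right)}{3} = \frac{2 \left(\left(-1\right) 4 \left(-3\right) + 6\right)}{3} = \frac{2 \left(\left(-4\right) \left(-3\right) + 6\right)}{3} = \frac{2 \left(12 + 6\right)}{3} = \frac{2}{3} \cdot 18 = 12$)
$\left(L{\left(-5 \right)} + N\right) 51 = \left(- \frac{1}{2} + 12\right) 51 = \frac{23}{2} \cdot 51 = \frac{1173}{2}$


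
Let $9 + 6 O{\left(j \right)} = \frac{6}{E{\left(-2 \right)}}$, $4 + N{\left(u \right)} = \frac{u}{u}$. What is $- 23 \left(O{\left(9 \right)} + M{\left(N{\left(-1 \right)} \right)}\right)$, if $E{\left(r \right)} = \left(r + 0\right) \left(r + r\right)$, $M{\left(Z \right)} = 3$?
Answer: $- \frac{299}{8} \approx -37.375$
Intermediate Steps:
$N{\left(u \right)} = -3$ ($N{\left(u \right)} = -4 + \frac{u}{u} = -4 + 1 = -3$)
$E{\left(r \right)} = 2 r^{2}$ ($E{\left(r \right)} = r 2 r = 2 r^{2}$)
$O{\left(j \right)} = - \frac{11}{8}$ ($O{\left(j \right)} = - \frac{3}{2} + \frac{6 \frac{1}{2 \left(-2\right)^{2}}}{6} = - \frac{3}{2} + \frac{6 \frac{1}{2 \cdot 4}}{6} = - \frac{3}{2} + \frac{6 \cdot \frac{1}{8}}{6} = - \frac{3}{2} + \frac{1}{6} \cdot \frac{3}{4} = - \frac{3}{2} + \frac{1}{8} = - \frac{11}{8}$)
$- 23 \left(O{\left(9 \right)} + M{\left(N{\left(-1 \right)} \right)}\right) = - 23 \left(- \frac{11}{8} + 3\right) = \left(-23\right) \frac{13}{8} = - \frac{299}{8}$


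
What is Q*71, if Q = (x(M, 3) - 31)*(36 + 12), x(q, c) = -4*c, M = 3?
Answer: -146544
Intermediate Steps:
Q = -2064 (Q = (-4*3 - 31)*(36 + 12) = (-12 - 31)*48 = -43*48 = -2064)
Q*71 = -2064*71 = -146544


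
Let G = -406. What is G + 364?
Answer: -42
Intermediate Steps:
G + 364 = -406 + 364 = -42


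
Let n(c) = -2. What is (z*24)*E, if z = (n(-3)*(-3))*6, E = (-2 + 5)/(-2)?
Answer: -1296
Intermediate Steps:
E = -3/2 (E = -1/2*3 = -3/2 ≈ -1.5000)
z = 36 (z = -2*(-3)*6 = 6*6 = 36)
(z*24)*E = (36*24)*(-3/2) = 864*(-3/2) = -1296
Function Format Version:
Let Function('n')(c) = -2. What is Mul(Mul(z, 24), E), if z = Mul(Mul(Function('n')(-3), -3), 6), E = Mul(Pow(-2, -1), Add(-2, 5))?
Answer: -1296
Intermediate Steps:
E = Rational(-3, 2) (E = Mul(Rational(-1, 2), 3) = Rational(-3, 2) ≈ -1.5000)
z = 36 (z = Mul(Mul(-2, -3), 6) = Mul(6, 6) = 36)
Mul(Mul(z, 24), E) = Mul(Mul(36, 24), Rational(-3, 2)) = Mul(864, Rational(-3, 2)) = -1296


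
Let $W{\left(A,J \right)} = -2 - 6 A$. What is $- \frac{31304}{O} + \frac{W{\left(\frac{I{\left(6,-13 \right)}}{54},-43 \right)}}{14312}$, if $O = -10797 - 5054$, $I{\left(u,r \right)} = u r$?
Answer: $\frac{336096391}{170144634} \approx 1.9754$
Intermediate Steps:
$I{\left(u,r \right)} = r u$
$O = -15851$ ($O = -10797 - 5054 = -15851$)
$- \frac{31304}{O} + \frac{W{\left(\frac{I{\left(6,-13 \right)}}{54},-43 \right)}}{14312} = - \frac{31304}{-15851} + \frac{-2 - 6 \frac{\left(-13\right) 6}{54}}{14312} = \left(-31304\right) \left(- \frac{1}{15851}\right) + \left(-2 - 6 \left(\left(-78\right) \frac{1}{54}\right)\right) \frac{1}{14312} = \frac{31304}{15851} + \left(-2 - - \frac{26}{3}\right) \frac{1}{14312} = \frac{31304}{15851} + \left(-2 + \frac{26}{3}\right) \frac{1}{14312} = \frac{31304}{15851} + \frac{20}{3} \cdot \frac{1}{14312} = \frac{31304}{15851} + \frac{5}{10734} = \frac{336096391}{170144634}$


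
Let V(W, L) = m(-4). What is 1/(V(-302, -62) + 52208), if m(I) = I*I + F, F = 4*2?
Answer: 1/52232 ≈ 1.9145e-5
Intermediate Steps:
F = 8
m(I) = 8 + I² (m(I) = I*I + 8 = I² + 8 = 8 + I²)
V(W, L) = 24 (V(W, L) = 8 + (-4)² = 8 + 16 = 24)
1/(V(-302, -62) + 52208) = 1/(24 + 52208) = 1/52232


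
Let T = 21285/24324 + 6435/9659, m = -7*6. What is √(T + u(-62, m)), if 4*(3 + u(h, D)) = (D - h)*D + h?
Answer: I*√2059168994291249/3012122 ≈ 15.065*I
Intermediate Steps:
m = -42
u(h, D) = -3 + h/4 + D*(D - h)/4 (u(h, D) = -3 + ((D - h)*D + h)/4 = -3 + (D*(D - h) + h)/4 = -3 + (h + D*(D - h))/4 = -3 + (h/4 + D*(D - h)/4) = -3 + h/4 + D*(D - h)/4)
T = 9285045/6024244 (T = 21285*(1/24324) + 6435*(1/9659) = 7095/8108 + 495/743 = 9285045/6024244 ≈ 1.5413)
√(T + u(-62, m)) = √(9285045/6024244 + (-3 + (¼)*(-62) + (¼)*(-42)² - ¼*(-42)*(-62))) = √(9285045/6024244 + (-3 - 31/2 + (¼)*1764 - 651)) = √(9285045/6024244 + (-3 - 31/2 + 441 - 651)) = √(9285045/6024244 - 457/2) = √(-1367254709/6024244) = I*√2059168994291249/3012122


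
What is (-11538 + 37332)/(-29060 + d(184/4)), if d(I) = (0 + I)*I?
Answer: -12897/13472 ≈ -0.95732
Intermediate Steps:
d(I) = I² (d(I) = I*I = I²)
(-11538 + 37332)/(-29060 + d(184/4)) = (-11538 + 37332)/(-29060 + (184/4)²) = 25794/(-29060 + (184*(¼))²) = 25794/(-29060 + 46²) = 25794/(-29060 + 2116) = 25794/(-26944) = 25794*(-1/26944) = -12897/13472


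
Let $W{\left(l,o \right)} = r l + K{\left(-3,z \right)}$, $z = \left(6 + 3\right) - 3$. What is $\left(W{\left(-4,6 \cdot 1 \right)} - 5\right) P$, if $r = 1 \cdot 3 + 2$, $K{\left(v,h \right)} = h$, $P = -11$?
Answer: $209$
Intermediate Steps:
$z = 6$ ($z = 9 - 3 = 6$)
$r = 5$ ($r = 3 + 2 = 5$)
$W{\left(l,o \right)} = 6 + 5 l$ ($W{\left(l,o \right)} = 5 l + 6 = 6 + 5 l$)
$\left(W{\left(-4,6 \cdot 1 \right)} - 5\right) P = \left(\left(6 + 5 \left(-4\right)\right) - 5\right) \left(-11\right) = \left(\left(6 - 20\right) - 5\right) \left(-11\right) = \left(-14 - 5\right) \left(-11\right) = \left(-19\right) \left(-11\right) = 209$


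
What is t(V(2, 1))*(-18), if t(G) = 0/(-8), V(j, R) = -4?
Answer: 0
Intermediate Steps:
t(G) = 0 (t(G) = 0*(-1/8) = 0)
t(V(2, 1))*(-18) = 0*(-18) = 0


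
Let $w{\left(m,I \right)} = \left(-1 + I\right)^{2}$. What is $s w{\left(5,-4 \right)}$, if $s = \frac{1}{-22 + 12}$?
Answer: $- \frac{5}{2} \approx -2.5$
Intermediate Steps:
$s = - \frac{1}{10}$ ($s = \frac{1}{-10} = - \frac{1}{10} \approx -0.1$)
$s w{\left(5,-4 \right)} = - \frac{\left(-1 - 4\right)^{2}}{10} = - \frac{\left(-5\right)^{2}}{10} = \left(- \frac{1}{10}\right) 25 = - \frac{5}{2}$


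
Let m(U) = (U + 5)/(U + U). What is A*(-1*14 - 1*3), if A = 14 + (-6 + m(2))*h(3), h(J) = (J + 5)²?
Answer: 4386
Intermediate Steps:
m(U) = (5 + U)/(2*U) (m(U) = (5 + U)/((2*U)) = (5 + U)*(1/(2*U)) = (5 + U)/(2*U))
h(J) = (5 + J)²
A = -258 (A = 14 + (-6 + (½)*(5 + 2)/2)*(5 + 3)² = 14 + (-6 + (½)*(½)*7)*8² = 14 + (-6 + 7/4)*64 = 14 - 17/4*64 = 14 - 272 = -258)
A*(-1*14 - 1*3) = -258*(-1*14 - 1*3) = -258*(-14 - 3) = -258*(-17) = 4386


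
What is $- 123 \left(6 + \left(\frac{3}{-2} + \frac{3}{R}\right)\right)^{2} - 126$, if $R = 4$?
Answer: $- \frac{56259}{16} \approx -3516.2$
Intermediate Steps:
$- 123 \left(6 + \left(\frac{3}{-2} + \frac{3}{R}\right)\right)^{2} - 126 = - 123 \left(6 + \left(\frac{3}{-2} + \frac{3}{4}\right)\right)^{2} - 126 = - 123 \left(6 + \left(3 \left(- \frac{1}{2}\right) + 3 \cdot \frac{1}{4}\right)\right)^{2} - 126 = - 123 \left(6 + \left(- \frac{3}{2} + \frac{3}{4}\right)\right)^{2} - 126 = - 123 \left(6 - \frac{3}{4}\right)^{2} - 126 = - 123 \left(\frac{21}{4}\right)^{2} - 126 = \left(-123\right) \frac{441}{16} - 126 = - \frac{54243}{16} - 126 = - \frac{56259}{16}$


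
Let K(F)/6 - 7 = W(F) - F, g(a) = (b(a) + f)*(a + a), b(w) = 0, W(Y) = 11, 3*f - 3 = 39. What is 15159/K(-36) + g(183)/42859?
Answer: 217119919/4628772 ≈ 46.907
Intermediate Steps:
f = 14 (f = 1 + (1/3)*39 = 1 + 13 = 14)
g(a) = 28*a (g(a) = (0 + 14)*(a + a) = 14*(2*a) = 28*a)
K(F) = 108 - 6*F (K(F) = 42 + 6*(11 - F) = 42 + (66 - 6*F) = 108 - 6*F)
15159/K(-36) + g(183)/42859 = 15159/(108 - 6*(-36)) + (28*183)/42859 = 15159/(108 + 216) + 5124*(1/42859) = 15159/324 + 5124/42859 = 15159*(1/324) + 5124/42859 = 5053/108 + 5124/42859 = 217119919/4628772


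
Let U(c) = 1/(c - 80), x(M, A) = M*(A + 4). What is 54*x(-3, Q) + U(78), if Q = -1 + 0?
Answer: -973/2 ≈ -486.50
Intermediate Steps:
Q = -1
x(M, A) = M*(4 + A)
U(c) = 1/(-80 + c)
54*x(-3, Q) + U(78) = 54*(-3*(4 - 1)) + 1/(-80 + 78) = 54*(-3*3) + 1/(-2) = 54*(-9) - ½ = -486 - ½ = -973/2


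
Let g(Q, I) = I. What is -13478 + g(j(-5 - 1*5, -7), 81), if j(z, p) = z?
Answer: -13397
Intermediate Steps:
-13478 + g(j(-5 - 1*5, -7), 81) = -13478 + 81 = -13397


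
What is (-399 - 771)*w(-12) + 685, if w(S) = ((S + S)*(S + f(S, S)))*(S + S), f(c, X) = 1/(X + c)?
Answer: 8115805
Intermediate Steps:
w(S) = 4*S²*(S + 1/(2*S)) (w(S) = ((S + S)*(S + 1/(S + S)))*(S + S) = ((2*S)*(S + 1/(2*S)))*(2*S) = (2*S*(S + 1/(2*S)))*(2*S) = 4*S²*(S + 1/(2*S)))
(-399 - 771)*w(-12) + 685 = (-399 - 771)*(2*(-12) + 4*(-12)³) + 685 = -1170*(-24 + 4*(-1728)) + 685 = -1170*(-24 - 6912) + 685 = -1170*(-6936) + 685 = 8115120 + 685 = 8115805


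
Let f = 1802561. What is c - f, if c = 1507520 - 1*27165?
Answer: -322206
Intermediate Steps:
c = 1480355 (c = 1507520 - 27165 = 1480355)
c - f = 1480355 - 1*1802561 = 1480355 - 1802561 = -322206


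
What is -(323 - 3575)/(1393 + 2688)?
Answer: 3252/4081 ≈ 0.79686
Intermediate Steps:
-(323 - 3575)/(1393 + 2688) = -(-3252)/4081 = -1*(-3252/4081) = 3252/4081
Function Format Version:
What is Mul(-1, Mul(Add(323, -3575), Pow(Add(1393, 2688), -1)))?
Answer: Rational(3252, 4081) ≈ 0.79686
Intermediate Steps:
Mul(-1, Mul(Add(323, -3575), Pow(Add(1393, 2688), -1))) = Mul(-1, Mul(-3252, Pow(4081, -1))) = Mul(-1, Mul(-3252, Rational(1, 4081))) = Mul(-1, Rational(-3252, 4081)) = Rational(3252, 4081)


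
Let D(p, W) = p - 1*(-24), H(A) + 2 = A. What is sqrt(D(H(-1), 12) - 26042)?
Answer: I*sqrt(26021) ≈ 161.31*I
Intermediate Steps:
H(A) = -2 + A
D(p, W) = 24 + p (D(p, W) = p + 24 = 24 + p)
sqrt(D(H(-1), 12) - 26042) = sqrt((24 + (-2 - 1)) - 26042) = sqrt((24 - 3) - 26042) = sqrt(21 - 26042) = sqrt(-26021) = I*sqrt(26021)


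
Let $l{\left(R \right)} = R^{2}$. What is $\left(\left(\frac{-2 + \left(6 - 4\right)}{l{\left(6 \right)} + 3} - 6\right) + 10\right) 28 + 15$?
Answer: $127$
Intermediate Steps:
$\left(\left(\frac{-2 + \left(6 - 4\right)}{l{\left(6 \right)} + 3} - 6\right) + 10\right) 28 + 15 = \left(\left(\frac{-2 + \left(6 - 4\right)}{6^{2} + 3} - 6\right) + 10\right) 28 + 15 = \left(\left(\frac{-2 + 2}{36 + 3} - 6\right) + 10\right) 28 + 15 = \left(\left(\frac{0}{39} - 6\right) + 10\right) 28 + 15 = \left(\left(0 \cdot \frac{1}{39} - 6\right) + 10\right) 28 + 15 = \left(\left(0 - 6\right) + 10\right) 28 + 15 = \left(-6 + 10\right) 28 + 15 = 4 \cdot 28 + 15 = 112 + 15 = 127$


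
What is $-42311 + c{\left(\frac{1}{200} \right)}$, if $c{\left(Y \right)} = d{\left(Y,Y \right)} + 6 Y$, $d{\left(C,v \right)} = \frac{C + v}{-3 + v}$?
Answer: $- \frac{2534427303}{59900} \approx -42311.0$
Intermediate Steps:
$d{\left(C,v \right)} = \frac{C + v}{-3 + v}$
$c{\left(Y \right)} = 6 Y + \frac{2 Y}{-3 + Y}$ ($c{\left(Y \right)} = \frac{Y + Y}{-3 + Y} + 6 Y = \frac{2 Y}{-3 + Y} + 6 Y = 6 Y + \frac{2 Y}{-3 + Y}$)
$-42311 + c{\left(\frac{1}{200} \right)} = -42311 + \frac{2 \left(-8 + \frac{3}{200}\right)}{200 \left(-3 + \frac{1}{200}\right)} = -42311 + 2 \cdot \frac{1}{200} \frac{1}{-3 + \frac{1}{200}} \left(-8 + 3 \cdot \frac{1}{200}\right) = -42311 + 2 \cdot \frac{1}{200} \frac{1}{- \frac{599}{200}} \left(-8 + \frac{3}{200}\right) = -42311 + 2 \cdot \frac{1}{200} \left(- \frac{200}{599}\right) \left(- \frac{1597}{200}\right) = -42311 + \frac{1597}{59900} = - \frac{2534427303}{59900}$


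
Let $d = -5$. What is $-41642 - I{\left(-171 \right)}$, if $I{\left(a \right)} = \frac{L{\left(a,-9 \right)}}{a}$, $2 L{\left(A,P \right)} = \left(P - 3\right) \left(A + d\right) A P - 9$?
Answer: $- \frac{1221245}{38} \approx -32138.0$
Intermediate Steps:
$L{\left(A,P \right)} = - \frac{9}{2} + \frac{A P \left(-5 + A\right) \left(-3 + P\right)}{2}$ ($L{\left(A,P \right)} = \frac{\left(P - 3\right) \left(A - 5\right) A P - 9}{2} = \frac{\left(-3 + P\right) \left(-5 + A\right) A P - 9}{2} = \frac{\left(-5 + A\right) \left(-3 + P\right) A P - 9}{2} = \frac{A \left(-5 + A\right) \left(-3 + P\right) P - 9}{2} = \frac{A P \left(-5 + A\right) \left(-3 + P\right) - 9}{2} = \frac{-9 + A P \left(-5 + A\right) \left(-3 + P\right)}{2} = - \frac{9}{2} + \frac{A P \left(-5 + A\right) \left(-3 + P\right)}{2}$)
$I{\left(a \right)} = \frac{- \frac{9}{2} - 270 a + 54 a^{2}}{a}$ ($I{\left(a \right)} = \frac{- \frac{9}{2} + \frac{a^{2} \left(-9\right)^{2}}{2} - \frac{5 a \left(-9\right)^{2}}{2} - - \frac{27 a^{2}}{2} + \frac{15}{2} a \left(-9\right)}{a} = \frac{- \frac{9}{2} + \frac{1}{2} a^{2} \cdot 81 - \frac{5}{2} a 81 + \frac{27 a^{2}}{2} - \frac{135 a}{2}}{a} = \frac{- \frac{9}{2} + \frac{81 a^{2}}{2} - \frac{405 a}{2} + \frac{27 a^{2}}{2} - \frac{135 a}{2}}{a} = \frac{- \frac{9}{2} - 270 a + 54 a^{2}}{a}$)
$-41642 - I{\left(-171 \right)} = -41642 - \left(-270 + 54 \left(-171\right) - \frac{9}{2 \left(-171\right)}\right) = -41642 - \left(-270 - 9234 - - \frac{1}{38}\right) = -41642 - \left(-270 - 9234 + \frac{1}{38}\right) = -41642 - - \frac{361151}{38} = -41642 + \frac{361151}{38} = - \frac{1221245}{38}$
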